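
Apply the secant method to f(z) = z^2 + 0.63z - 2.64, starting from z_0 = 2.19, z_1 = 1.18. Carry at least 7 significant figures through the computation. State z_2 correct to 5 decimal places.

1.30605

Secant update: z_(k+1) = z_k − f(z_k)·(z_k − z_(k-1))/(f(z_k) − f(z_(k-1))).
f(z_0) = 3.535800, f(z_1) = -0.504200
z_2 = 1.180000 - (-0.504200)·(1.180000 - 2.190000)/(-0.504200 - (3.535800)) = 1.306050; f(z_2) = -0.111422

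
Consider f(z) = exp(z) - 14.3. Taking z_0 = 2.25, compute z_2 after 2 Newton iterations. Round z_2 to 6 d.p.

f'(z) = exp(z)
z_0 = 2.250000: f = -4.812264, f' = 9.487736 → z_1 = 2.250000 - (-4.812264)/(9.487736) = 2.757209
z_1 = 2.757209: f = 1.455806, f' = 15.755806 → z_2 = 2.757209 - (1.455806)/(15.755806) = 2.664811

2.664811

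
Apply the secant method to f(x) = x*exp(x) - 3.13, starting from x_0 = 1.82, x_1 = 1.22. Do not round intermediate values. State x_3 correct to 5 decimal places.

f(x_0) = 8.102782, f(x_1) = 1.002369
x_2 = 1.220000 - (1.002369)·(1.220000 - 1.820000)/(1.002369 - (8.102782)) = 1.135298; f(x_2) = 0.403160
x_3 = 1.135298 - (0.403160)·(1.135298 - 1.220000)/(0.403160 - (1.002369)) = 1.078308; f(x_3) = 0.039905

1.07831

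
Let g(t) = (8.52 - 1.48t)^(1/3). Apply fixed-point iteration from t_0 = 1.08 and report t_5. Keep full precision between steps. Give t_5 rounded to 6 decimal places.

t_1 = g(1.080000) = 1.905763
t_2 = g(1.905763) = 1.786261
t_3 = g(1.786261) = 1.804550
t_4 = g(1.804550) = 1.801775
t_5 = g(1.801775) = 1.802196

1.802196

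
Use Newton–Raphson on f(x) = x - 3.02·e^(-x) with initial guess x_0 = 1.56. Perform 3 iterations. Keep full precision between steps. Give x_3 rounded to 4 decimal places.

f'(x) = 1 + 3.02·e^(-x)
x_0 = 1.560000: f = 0.925389, f' = 1.634611 → x_1 = 1.560000 - (0.925389)/(1.634611) = 0.993878
x_1 = 0.993878: f = -0.123940, f' = 2.117818 → x_2 = 0.993878 - (-0.123940)/(2.117818) = 1.052401
x_2 = 1.052401: f = -0.001877, f' = 2.054278 → x_3 = 1.052401 - (-0.001877)/(2.054278) = 1.053315

1.0533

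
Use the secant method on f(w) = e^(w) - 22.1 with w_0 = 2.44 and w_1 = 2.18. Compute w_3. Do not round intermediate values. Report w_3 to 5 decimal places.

f(w_0) = -10.626959, f(w_1) = -13.253694
w_2 = 2.180000 - (-13.253694)·(2.180000 - 2.440000)/(-13.253694 - (-10.626959)) = 3.491880; f(w_2) = 10.747642
w_3 = 3.491880 - (10.747642)·(3.491880 - 2.180000)/(10.747642 - (-13.253694)) = 2.904429; f(w_3) = -3.845189

2.90443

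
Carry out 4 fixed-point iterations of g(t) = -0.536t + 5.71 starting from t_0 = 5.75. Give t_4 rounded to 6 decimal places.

3.885213

t_1 = g(5.750000) = 2.628000
t_2 = g(2.628000) = 4.301392
t_3 = g(4.301392) = 3.404454
t_4 = g(3.404454) = 3.885213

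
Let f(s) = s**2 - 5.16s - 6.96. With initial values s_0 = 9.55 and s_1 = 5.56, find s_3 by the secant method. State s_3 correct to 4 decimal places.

f(s_0) = 34.964500, f(s_1) = -4.736000
s_2 = 5.560000 - (-4.736000)·(5.560000 - 9.550000)/(-4.736000 - (34.964500)) = 6.035980; f(s_2) = -1.672603
s_3 = 6.035980 - (-1.672603)·(6.035980 - 5.560000)/(-1.672603 - (-4.736000)) = 6.295863; f(s_3) = 0.191238

6.2959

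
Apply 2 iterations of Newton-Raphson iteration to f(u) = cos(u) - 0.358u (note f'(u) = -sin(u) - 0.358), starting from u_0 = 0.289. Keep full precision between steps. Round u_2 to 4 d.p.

1.1563

u_0 = 0.289000: f = 0.855067, f' = -0.642994 → u_1 = 0.289000 - (0.855067)/(-0.642994) = 1.618822
u_1 = 1.618822: f = -0.627545, f' = -1.356847 → u_2 = 1.618822 - (-0.627545)/(-1.356847) = 1.156319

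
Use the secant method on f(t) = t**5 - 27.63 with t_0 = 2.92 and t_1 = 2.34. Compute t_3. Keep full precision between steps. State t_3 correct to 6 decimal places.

f(t_0) = 184.652531, f(t_1) = 42.528337
t_2 = 2.340000 - (42.528337)·(2.340000 - 2.920000)/(42.528337 - (184.652531)) = 2.166445; f(t_2) = 20.094110
t_3 = 2.166445 - (20.094110)·(2.166445 - 2.340000)/(20.094110 - (42.528337)) = 2.010993; f(t_3) = 5.259128

2.010993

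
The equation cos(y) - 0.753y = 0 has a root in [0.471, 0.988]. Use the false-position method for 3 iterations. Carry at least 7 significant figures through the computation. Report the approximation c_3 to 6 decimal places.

0.863205

f(0.471000) = 0.536452, f(0.988000) = -0.193603
step 1: c = 0.850897, f(c) = 0.018584 > 0 → new bracket [0.850897, 0.988000]
step 2: c = 0.862905, f(c) = 0.000466 > 0 → new bracket [0.862905, 0.988000]
step 3: c = 0.863205, f(c) = 0.000012 > 0 → new bracket [0.863205, 0.988000]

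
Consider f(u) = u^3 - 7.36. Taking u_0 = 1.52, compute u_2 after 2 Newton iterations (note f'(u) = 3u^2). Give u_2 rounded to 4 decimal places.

1.9532

u_0 = 1.520000: f = -3.848192, f' = 6.931200 → u_1 = 1.520000 - (-3.848192)/(6.931200) = 2.075199
u_1 = 2.075199: f = 1.576736, f' = 12.919347 → u_2 = 2.075199 - (1.576736)/(12.919347) = 1.953154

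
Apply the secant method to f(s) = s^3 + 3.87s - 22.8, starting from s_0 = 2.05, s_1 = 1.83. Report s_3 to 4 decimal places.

f(s_0) = -6.251375, f(s_1) = -9.589413
s_2 = 1.830000 - (-9.589413)·(1.830000 - 2.050000)/(-9.589413 - (-6.251375)) = 2.462009; f(s_2) = 1.651419
s_3 = 2.462009 - (1.651419)·(2.462009 - 1.830000)/(1.651419 - (-9.589413)) = 2.369159; f(s_3) = -0.333465

2.3692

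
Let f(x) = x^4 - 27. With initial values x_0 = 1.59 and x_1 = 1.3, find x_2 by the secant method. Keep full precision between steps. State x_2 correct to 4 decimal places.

3.2806

f(x_0) = -20.608710, f(x_1) = -24.143900
x_2 = 1.300000 - (-24.143900)·(1.300000 - 1.590000)/(-24.143900 - (-20.608710)) = 3.280581; f(x_2) = 88.825266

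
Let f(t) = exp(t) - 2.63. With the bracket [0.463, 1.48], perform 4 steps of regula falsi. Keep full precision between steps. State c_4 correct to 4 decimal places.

0.9653

f(0.463000) = -1.041167, f(1.480000) = 1.762946
step 1: c = 0.840612, f(c) = -0.312215 < 0 → new bracket [0.840612, 1.480000]
step 2: c = 0.936810, f(c) = -0.078172 < 0 → new bracket [0.936810, 1.480000]
step 3: c = 0.959873, f(c) = -0.018634 < 0 → new bracket [0.959873, 1.480000]
step 4: c = 0.965314, f(c) = -0.004389 < 0 → new bracket [0.965314, 1.480000]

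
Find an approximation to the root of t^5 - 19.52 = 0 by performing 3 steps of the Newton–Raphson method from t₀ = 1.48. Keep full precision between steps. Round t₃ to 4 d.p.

Newton update: t ← t − f(t)/f'(t).
f'(t) = 5t⁴
t_0 = 1.480000: f = -12.419179, f' = 23.989261 → t_1 = 1.480000 - (-12.419179)/(23.989261) = 1.997697
t_1 = 1.997697: f = 12.296219, f' = 79.632225 → t_2 = 1.997697 - (12.296219)/(79.632225) = 1.843285
t_2 = 1.843285: f = 1.759541, f' = 57.721793 → t_3 = 1.843285 - (1.759541)/(57.721793) = 1.812802

1.8128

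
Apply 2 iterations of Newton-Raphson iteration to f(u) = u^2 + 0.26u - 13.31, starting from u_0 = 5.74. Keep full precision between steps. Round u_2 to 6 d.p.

3.542228

Newton update: u ← u − f(u)/f'(u).
f'(u) = 2u + 0.26
u_0 = 5.740000: f = 21.130000, f' = 11.740000 → u_1 = 5.740000 - (21.130000)/(11.740000) = 3.940170
u_1 = 3.940170: f = 3.239387, f' = 8.140341 → u_2 = 3.940170 - (3.239387)/(8.140341) = 3.542228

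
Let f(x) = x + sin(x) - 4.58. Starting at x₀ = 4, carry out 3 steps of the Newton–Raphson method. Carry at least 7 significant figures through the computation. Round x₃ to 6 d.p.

Newton update: x ← x − f(x)/f'(x).
f'(x) = 1 + cos(x)
x_0 = 4.000000: f = -1.336802, f' = 0.346356 → x_1 = 4.000000 - (-1.336802)/(0.346356) = 7.859616
x_1 = 7.859616: f = 4.279600, f' = 0.994366 → x_2 = 7.859616 - (4.279600)/(0.994366) = 3.555768
x_2 = 3.555768: f = -1.426667, f' = 0.084552 → x_3 = 3.555768 - (-1.426667)/(0.084552) = 20.429109

20.429109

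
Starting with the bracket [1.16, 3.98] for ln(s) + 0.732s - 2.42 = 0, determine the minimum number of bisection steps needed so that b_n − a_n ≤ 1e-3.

12

Initial width b − a = 3.98 − 1.16 = 2.820000.
After n steps the width is (b−a)/2^n; need (b−a)/2^n ≤ 1e-3.
So n ≥ log₂(2.820000/1e-3) = log₂(2820.0000) ≈ 11.4615.
Hence n = 12.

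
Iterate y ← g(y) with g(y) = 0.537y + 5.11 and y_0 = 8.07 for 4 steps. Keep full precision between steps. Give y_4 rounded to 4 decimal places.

y_1 = g(8.070000) = 9.443590
y_2 = g(9.443590) = 10.181208
y_3 = g(10.181208) = 10.577309
y_4 = g(10.577309) = 10.790015

10.7900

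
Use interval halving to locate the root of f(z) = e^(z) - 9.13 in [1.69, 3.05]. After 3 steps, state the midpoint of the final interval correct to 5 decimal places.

f(1.690000) = -3.710519, f(3.050000) = 11.985344 (opposite signs)
step 1: m = 2.370000, f(m) = 1.567392 > 0 → root in [1.690000, 2.370000]
step 2: m = 2.030000, f(m) = -1.515914 < 0 → root in [2.030000, 2.370000]
step 3: m = 2.200000, f(m) = -0.104987 < 0 → root in [2.200000, 2.370000]
Midpoint of [2.200000, 2.370000] = 2.285000

2.28500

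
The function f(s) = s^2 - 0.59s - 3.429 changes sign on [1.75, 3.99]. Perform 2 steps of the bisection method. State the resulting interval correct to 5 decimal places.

[1.75000, 2.31000]

f(1.750000) = -1.399000, f(3.990000) = 10.137000 (opposite signs)
step 1: m = 2.870000, f(m) = 3.114600 > 0 → root in [1.750000, 2.870000]
step 2: m = 2.310000, f(m) = 0.544200 > 0 → root in [1.750000, 2.310000]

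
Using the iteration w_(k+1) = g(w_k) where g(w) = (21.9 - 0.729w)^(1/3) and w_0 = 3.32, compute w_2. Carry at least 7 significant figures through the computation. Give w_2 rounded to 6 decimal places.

2.711632

w_1 = g(3.320000) = 2.690673
w_2 = g(2.690673) = 2.711632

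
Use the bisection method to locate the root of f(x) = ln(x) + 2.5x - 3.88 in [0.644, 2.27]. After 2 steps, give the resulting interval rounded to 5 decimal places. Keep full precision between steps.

f(0.644000) = -2.710057, f(2.270000) = 2.614780 (opposite signs)
step 1: m = 1.457000, f(m) = 0.138880 > 0 → root in [0.644000, 1.457000]
step 2: m = 1.050500, f(m) = -1.204484 < 0 → root in [1.050500, 1.457000]

[1.05050, 1.45700]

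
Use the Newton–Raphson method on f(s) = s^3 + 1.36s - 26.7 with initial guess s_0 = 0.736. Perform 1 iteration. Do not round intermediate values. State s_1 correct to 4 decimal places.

9.2116

f'(s) = 3s^2 + 1.36
s_0 = 0.736000: f = -25.300352, f' = 2.985088 → s_1 = 0.736000 - (-25.300352)/(2.985088) = 9.211580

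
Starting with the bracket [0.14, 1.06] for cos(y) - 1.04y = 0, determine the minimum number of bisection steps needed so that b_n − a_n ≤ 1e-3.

10

Initial width b − a = 1.06 − 0.14 = 0.920000.
After n steps the width is (b−a)/2^n; need (b−a)/2^n ≤ 1e-3.
So n ≥ log₂(0.920000/1e-3) = log₂(920.0000) ≈ 9.8455.
Hence n = 10.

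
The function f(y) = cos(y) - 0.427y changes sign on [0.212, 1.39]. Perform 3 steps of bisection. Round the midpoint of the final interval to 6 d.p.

1.021875

f(0.212000) = 0.887088, f(1.390000) = -0.413717 (opposite signs)
step 1: m = 0.801000, f(m) = 0.353962 > 0 → root in [0.801000, 1.390000]
step 2: m = 1.095500, f(m) = -0.010177 < 0 → root in [0.801000, 1.095500]
step 3: m = 0.948250, f(m) = 0.178203 > 0 → root in [0.948250, 1.095500]
Midpoint of [0.948250, 1.095500] = 1.021875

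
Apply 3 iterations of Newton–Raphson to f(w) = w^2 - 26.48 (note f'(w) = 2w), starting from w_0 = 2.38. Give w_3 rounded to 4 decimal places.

5.1493

Newton update: w ← w − f(w)/f'(w).
w_0 = 2.380000: f = -20.815600, f' = 4.760000 → w_1 = 2.380000 - (-20.815600)/(4.760000) = 6.753025
w_1 = 6.753025: f = 19.123349, f' = 13.506050 → w_2 = 6.753025 - (19.123349)/(13.506050) = 5.337115
w_2 = 5.337115: f = 2.004801, f' = 10.674231 → w_3 = 5.337115 - (2.004801)/(10.674231) = 5.149299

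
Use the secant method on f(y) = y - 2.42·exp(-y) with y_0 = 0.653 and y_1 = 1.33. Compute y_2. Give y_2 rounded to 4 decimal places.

Secant update: y_(k+1) = y_k − f(y_k)·(y_k − y_(k-1))/(f(y_k) − f(y_(k-1))).
f(y_0) = -0.606566, f(y_1) = 0.689965
y_2 = 1.330000 - (0.689965)·(1.330000 - 0.653000)/(0.689965 - (-0.606566)) = 0.969726; f(y_2) = 0.052094

0.9697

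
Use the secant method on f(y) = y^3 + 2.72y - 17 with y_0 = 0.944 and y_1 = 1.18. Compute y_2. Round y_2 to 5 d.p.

Secant update: y_(k+1) = y_k − f(y_k)·(y_k − y_(k-1))/(f(y_k) − f(y_(k-1))).
f(y_0) = -13.591088, f(y_1) = -12.147368
y_2 = 1.180000 - (-12.147368)·(1.180000 - 0.944000)/(-12.147368 - (-13.591088)) = 3.165689; f(y_2) = 23.335917

3.16569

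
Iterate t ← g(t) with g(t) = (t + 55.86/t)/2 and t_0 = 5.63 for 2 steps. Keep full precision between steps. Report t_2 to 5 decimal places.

7.47982

t_1 = g(5.630000) = 7.775924
t_2 = g(7.775924) = 7.479818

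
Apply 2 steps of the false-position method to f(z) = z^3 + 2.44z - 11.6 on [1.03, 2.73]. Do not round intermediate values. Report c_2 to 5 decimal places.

False-position update: c = (a·f(b) − b·f(a))/(f(b) − f(a)); replace the endpoint whose sign matches f(c).
f(1.030000) = -7.994073, f(2.730000) = 15.407617
step 1: c = 1.610724, f(c) = -3.490919 < 0 → new bracket [1.610724, 2.730000]
step 2: c = 1.817476, f(c) = -1.161842 < 0 → new bracket [1.817476, 2.730000]

1.81748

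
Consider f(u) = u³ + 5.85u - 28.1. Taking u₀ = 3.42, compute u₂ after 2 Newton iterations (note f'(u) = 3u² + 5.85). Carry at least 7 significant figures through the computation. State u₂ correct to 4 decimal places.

u_0 = 3.420000: f = 31.908688, f' = 40.939200 → u_1 = 3.420000 - (31.908688)/(40.939200) = 2.640583
u_1 = 2.640583: f = 5.759360, f' = 26.768044 → u_2 = 2.640583 - (5.759360)/(26.768044) = 2.425425

2.4254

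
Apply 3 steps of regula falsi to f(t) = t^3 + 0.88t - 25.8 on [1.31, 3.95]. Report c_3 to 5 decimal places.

False-position update: c = (a·f(b) − b·f(a))/(f(b) − f(a)); replace the endpoint whose sign matches f(c).
f(1.310000) = -22.399109, f(3.950000) = 39.305875
step 1: c = 2.268329, f(c) = -12.132607 < 0 → new bracket [2.268329, 3.950000]
step 2: c = 2.664978, f(c) = -4.527853 < 0 → new bracket [2.664978, 3.950000]
step 3: c = 2.797716, f(c) = -1.439686 < 0 → new bracket [2.797716, 3.950000]

2.79772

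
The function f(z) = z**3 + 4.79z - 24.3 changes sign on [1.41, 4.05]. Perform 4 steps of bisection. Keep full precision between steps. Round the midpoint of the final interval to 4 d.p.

2.3175

f(1.410000) = -14.742879, f(4.050000) = 61.529625 (opposite signs)
step 1: m = 2.730000, f(m) = 9.123117 > 0 → root in [1.410000, 2.730000]
step 2: m = 2.070000, f(m) = -5.514957 < 0 → root in [2.070000, 2.730000]
step 3: m = 2.400000, f(m) = 1.020000 > 0 → root in [2.070000, 2.400000]
step 4: m = 2.235000, f(m) = -2.430022 < 0 → root in [2.235000, 2.400000]
Midpoint of [2.235000, 2.400000] = 2.317500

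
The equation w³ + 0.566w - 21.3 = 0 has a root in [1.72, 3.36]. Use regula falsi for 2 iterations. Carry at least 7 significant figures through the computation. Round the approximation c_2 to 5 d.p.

2.65182

False-position update: c = (a·f(b) − b·f(a))/(f(b) − f(a)); replace the endpoint whose sign matches f(c).
f(1.720000) = -15.238032, f(3.360000) = 18.534816
step 1: c = 2.459955, f(c) = -5.021555 < 0 → new bracket [2.459955, 3.360000]
step 2: c = 2.651819, f(c) = -1.151100 < 0 → new bracket [2.651819, 3.360000]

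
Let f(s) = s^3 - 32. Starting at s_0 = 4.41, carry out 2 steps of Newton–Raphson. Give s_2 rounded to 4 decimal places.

f'(s) = 3s^2
s_0 = 4.410000: f = 53.766121, f' = 58.344300 → s_1 = 4.410000 - (53.766121)/(58.344300) = 3.488468
s_1 = 3.488468: f = 10.452605, f' = 36.508234 → s_2 = 3.488468 - (10.452605)/(36.508234) = 3.202160

3.2022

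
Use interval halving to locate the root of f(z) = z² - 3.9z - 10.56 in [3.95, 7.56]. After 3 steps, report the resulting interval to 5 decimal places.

f(3.950000) = -10.362500, f(7.560000) = 17.109600 (opposite signs)
step 1: m = 5.755000, f(m) = 0.115525 > 0 → root in [3.950000, 5.755000]
step 2: m = 4.852500, f(m) = -5.937994 < 0 → root in [4.852500, 5.755000]
step 3: m = 5.303750, f(m) = -3.114861 < 0 → root in [5.303750, 5.755000]

[5.30375, 5.75500]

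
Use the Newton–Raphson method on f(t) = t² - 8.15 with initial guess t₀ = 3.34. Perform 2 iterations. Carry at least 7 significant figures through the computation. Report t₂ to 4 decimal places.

Newton update: t ← t − f(t)/f'(t).
f'(t) = 2t
t_0 = 3.340000: f = 3.005600, f' = 6.680000 → t_1 = 3.340000 - (3.005600)/(6.680000) = 2.890060
t_1 = 2.890060: f = 0.202446, f' = 5.780120 → t_2 = 2.890060 - (0.202446)/(5.780120) = 2.855035

2.8550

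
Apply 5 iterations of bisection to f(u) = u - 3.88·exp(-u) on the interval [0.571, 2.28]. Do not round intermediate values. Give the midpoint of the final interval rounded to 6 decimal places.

f(0.571000) = -1.621046, f(2.280000) = 1.883137 (opposite signs)
step 1: m = 1.425500, f(m) = 0.492794 > 0 → root in [0.571000, 1.425500]
step 2: m = 0.998250, f(m) = -0.431622 < 0 → root in [0.998250, 1.425500]
step 3: m = 1.211875, f(m) = 0.057037 > 0 → root in [0.998250, 1.211875]
step 4: m = 1.105063, f(m) = -0.179955 < 0 → root in [1.105063, 1.211875]
step 5: m = 1.158469, f(m) = -0.059722 < 0 → root in [1.158469, 1.211875]
Midpoint of [1.158469, 1.211875] = 1.185172

1.185172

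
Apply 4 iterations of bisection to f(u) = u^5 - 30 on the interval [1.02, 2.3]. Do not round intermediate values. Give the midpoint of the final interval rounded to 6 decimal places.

1.940000

f(1.020000) = -28.895919, f(2.300000) = 34.363430 (opposite signs)
step 1: m = 1.660000, f(m) = -17.395070 < 0 → root in [1.660000, 2.300000]
step 2: m = 1.980000, f(m) = 0.431682 > 0 → root in [1.660000, 1.980000]
step 3: m = 1.820000, f(m) = -10.030971 < 0 → root in [1.820000, 1.980000]
step 4: m = 1.900000, f(m) = -5.239010 < 0 → root in [1.900000, 1.980000]
Midpoint of [1.900000, 1.980000] = 1.940000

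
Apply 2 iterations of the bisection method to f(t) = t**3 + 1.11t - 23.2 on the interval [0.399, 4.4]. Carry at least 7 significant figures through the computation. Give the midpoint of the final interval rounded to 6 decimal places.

2.899625

f(0.399000) = -22.693589, f(4.400000) = 66.868000 (opposite signs)
step 1: m = 2.399500, f(m) = -6.721193 < 0 → root in [2.399500, 4.400000]
step 2: m = 3.399750, f(m) = 19.869053 > 0 → root in [2.399500, 3.399750]
Midpoint of [2.399500, 3.399750] = 2.899625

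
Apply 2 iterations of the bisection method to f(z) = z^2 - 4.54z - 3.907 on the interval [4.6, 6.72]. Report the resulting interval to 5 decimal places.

[5.13000, 5.66000]

f(4.600000) = -3.631000, f(6.720000) = 10.742600 (opposite signs)
step 1: m = 5.660000, f(m) = 2.432200 > 0 → root in [4.600000, 5.660000]
step 2: m = 5.130000, f(m) = -0.880300 < 0 → root in [5.130000, 5.660000]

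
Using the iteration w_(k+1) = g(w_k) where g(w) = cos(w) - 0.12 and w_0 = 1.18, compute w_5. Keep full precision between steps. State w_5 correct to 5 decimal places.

0.62101

w_1 = g(1.180000) = 0.260925
w_2 = g(0.260925) = 0.846152
w_3 = g(0.846152) = 0.542869
w_4 = g(0.542869) = 0.736230
w_5 = g(0.736230) = 0.621005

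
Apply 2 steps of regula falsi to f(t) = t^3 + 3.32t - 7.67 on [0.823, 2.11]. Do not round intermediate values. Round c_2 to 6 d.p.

False-position update: c = (a·f(b) − b·f(a))/(f(b) − f(a)); replace the endpoint whose sign matches f(c).
f(0.823000) = -4.380198, f(2.110000) = 8.729131
step 1: c = 1.253023, f(c) = -1.542633 < 0 → new bracket [1.253023, 2.110000]
step 2: c = 1.381726, f(c) = -0.444728 < 0 → new bracket [1.381726, 2.110000]

1.381726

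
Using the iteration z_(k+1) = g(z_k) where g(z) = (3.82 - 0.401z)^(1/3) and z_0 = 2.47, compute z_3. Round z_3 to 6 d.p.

1.477570

z_1 = g(2.470000) = 1.414397
z_2 = g(1.414397) = 1.481677
z_3 = g(1.481677) = 1.477570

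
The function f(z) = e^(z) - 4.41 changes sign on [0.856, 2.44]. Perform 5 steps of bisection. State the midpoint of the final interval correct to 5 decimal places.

f(0.856000) = -2.056273, f(2.440000) = 7.063041 (opposite signs)
step 1: m = 1.648000, f(m) = 0.786576 > 0 → root in [0.856000, 1.648000]
step 2: m = 1.252000, f(m) = -0.912669 < 0 → root in [1.252000, 1.648000]
step 3: m = 1.450000, f(m) = -0.146885 < 0 → root in [1.450000, 1.648000]
step 4: m = 1.549000, f(m) = 0.296761 > 0 → root in [1.450000, 1.549000]
step 5: m = 1.499500, f(m) = 0.069449 > 0 → root in [1.450000, 1.499500]
Midpoint of [1.450000, 1.499500] = 1.474750

1.47475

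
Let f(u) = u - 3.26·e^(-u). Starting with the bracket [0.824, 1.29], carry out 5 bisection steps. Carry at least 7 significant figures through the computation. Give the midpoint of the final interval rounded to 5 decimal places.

1.09341

f(0.824000) = -0.606075, f(1.290000) = 0.392617 (opposite signs)
step 1: m = 1.057000, f(m) = -0.075839 < 0 → root in [1.057000, 1.290000]
step 2: m = 1.173500, f(m) = 0.165239 > 0 → root in [1.057000, 1.173500]
step 3: m = 1.115250, f(m) = 0.046513 > 0 → root in [1.057000, 1.115250]
step 4: m = 1.086125, f(m) = -0.014196 < 0 → root in [1.086125, 1.115250]
step 5: m = 1.100688, f(m) = 0.016274 > 0 → root in [1.086125, 1.100688]
Midpoint of [1.086125, 1.100688] = 1.093406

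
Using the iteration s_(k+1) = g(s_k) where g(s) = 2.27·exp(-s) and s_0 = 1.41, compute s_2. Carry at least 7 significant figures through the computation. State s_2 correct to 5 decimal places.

s_1 = g(1.410000) = 0.554205
s_2 = g(0.554205) = 1.304180

1.30418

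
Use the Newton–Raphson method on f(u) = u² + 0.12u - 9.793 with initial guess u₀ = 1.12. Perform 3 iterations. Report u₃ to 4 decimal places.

Newton update: u ← u − f(u)/f'(u).
f'(u) = 2u + 0.12
u_0 = 1.120000: f = -8.404200, f' = 2.360000 → u_1 = 1.120000 - (-8.404200)/(2.360000) = 4.681102
u_1 = 4.681102: f = 12.681445, f' = 9.482203 → u_2 = 4.681102 - (12.681445)/(9.482203) = 3.343707
u_2 = 3.343707: f = 1.788624, f' = 6.807415 → u_3 = 3.343707 - (1.788624)/(6.807415) = 3.080961

3.0810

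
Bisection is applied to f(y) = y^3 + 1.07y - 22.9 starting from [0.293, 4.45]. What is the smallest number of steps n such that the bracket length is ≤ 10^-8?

Initial width b − a = 4.45 − 0.293 = 4.157000.
After n steps the width is (b−a)/2^n; need (b−a)/2^n ≤ 10^-8.
So n ≥ log₂(4.157000/10^-8) = log₂(415700000.0000) ≈ 28.6310.
Hence n = 29.

29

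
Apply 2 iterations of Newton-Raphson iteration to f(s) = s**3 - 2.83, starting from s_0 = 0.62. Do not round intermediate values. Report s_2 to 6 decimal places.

f'(s) = 3s**2
s_0 = 0.620000: f = -2.591672, f' = 1.153200 → s_1 = 0.620000 - (-2.591672)/(1.153200) = 2.867374
s_1 = 2.867374: f = 20.745079, f' = 24.665505 → s_2 = 2.867374 - (20.745079)/(24.665505) = 2.026318

2.026318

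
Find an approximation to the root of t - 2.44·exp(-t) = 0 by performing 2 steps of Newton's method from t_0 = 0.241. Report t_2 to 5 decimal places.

0.94246

Newton update: t ← t − f(t)/f'(t).
f'(t) = 1 + 2.44·exp(-t)
t_0 = 0.241000: f = -1.676454, f' = 2.917454 → t_1 = 0.241000 - (-1.676454)/(2.917454) = 0.815629
t_1 = 0.815629: f = -0.263732, f' = 2.079361 → t_2 = 0.815629 - (-0.263732)/(2.079361) = 0.942462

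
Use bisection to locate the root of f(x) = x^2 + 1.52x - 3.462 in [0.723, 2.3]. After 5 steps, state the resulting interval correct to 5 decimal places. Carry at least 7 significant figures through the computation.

[1.21581, 1.26509]

f(0.723000) = -1.840311, f(2.300000) = 5.324000 (opposite signs)
step 1: m = 1.511500, f(m) = 1.120112 > 0 → root in [0.723000, 1.511500]
step 2: m = 1.117250, f(m) = -0.515532 < 0 → root in [1.117250, 1.511500]
step 3: m = 1.314375, f(m) = 0.263432 > 0 → root in [1.117250, 1.314375]
step 4: m = 1.215812, f(m) = -0.135765 < 0 → root in [1.215812, 1.314375]
step 5: m = 1.265094, f(m) = 0.061405 > 0 → root in [1.215812, 1.265094]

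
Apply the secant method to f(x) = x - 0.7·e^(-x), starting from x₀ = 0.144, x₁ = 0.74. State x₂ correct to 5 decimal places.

Secant update: x_(k+1) = x_k − f(x_k)·(x_k − x_(k-1))/(f(x_k) − f(x_(k-1))).
f(x_0) = -0.462121, f(x_1) = 0.406020
x_2 = 0.740000 - (0.406020)·(0.740000 - 0.144000)/(0.406020 - (-0.462121)) = 0.461257; f(x_2) = 0.019914

0.46126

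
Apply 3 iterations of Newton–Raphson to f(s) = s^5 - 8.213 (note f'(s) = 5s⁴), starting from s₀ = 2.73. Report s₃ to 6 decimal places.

s_0 = 2.730000: f = 143.426811, f' = 277.728592 → s_1 = 2.730000 - (143.426811)/(277.728592) = 2.213572
s_1 = 2.213572: f = 44.932720, f' = 120.045157 → s_2 = 2.213572 - (44.932720)/(120.045157) = 1.839274
s_2 = 1.839274: f = 12.836008, f' = 57.220982 → s_3 = 1.839274 - (12.836008)/(57.220982) = 1.614950

1.614950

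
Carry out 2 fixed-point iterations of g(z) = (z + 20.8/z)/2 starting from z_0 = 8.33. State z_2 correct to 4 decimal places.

z_1 = g(8.330000) = 5.413499
z_2 = g(5.413499) = 4.627873

4.6279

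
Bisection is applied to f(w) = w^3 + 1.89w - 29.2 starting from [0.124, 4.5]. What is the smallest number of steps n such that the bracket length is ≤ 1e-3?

Initial width b − a = 4.5 − 0.124 = 4.376000.
After n steps the width is (b−a)/2^n; need (b−a)/2^n ≤ 1e-3.
So n ≥ log₂(4.376000/1e-3) = log₂(4376.0000) ≈ 12.0954.
Hence n = 13.

13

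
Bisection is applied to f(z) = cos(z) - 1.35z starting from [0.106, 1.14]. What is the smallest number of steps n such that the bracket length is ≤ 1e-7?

24

Initial width b − a = 1.14 − 0.106 = 1.034000.
After n steps the width is (b−a)/2^n; need (b−a)/2^n ≤ 1e-7.
So n ≥ log₂(1.034000/1e-7) = log₂(10340000.0000) ≈ 23.3017.
Hence n = 24.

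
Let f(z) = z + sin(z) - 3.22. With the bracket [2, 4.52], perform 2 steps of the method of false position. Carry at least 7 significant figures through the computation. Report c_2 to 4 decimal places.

3.4960

False-position update: c = (a·f(b) − b·f(a))/(f(b) − f(a)); replace the endpoint whose sign matches f(c).
f(2.000000) = -0.310703, f(4.520000) = 0.318450
step 1: c = 3.244485, f(c) = -0.078226 < 0 → new bracket [3.244485, 4.520000]
step 2: c = 3.496021, f(c) = -0.071033 < 0 → new bracket [3.496021, 4.520000]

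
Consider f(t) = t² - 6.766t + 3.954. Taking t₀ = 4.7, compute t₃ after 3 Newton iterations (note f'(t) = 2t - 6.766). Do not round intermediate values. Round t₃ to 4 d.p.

6.1212

Newton update: t ← t − f(t)/f'(t).
t_0 = 4.700000: f = -5.756200, f' = 2.634000 → t_1 = 4.700000 - (-5.756200)/(2.634000) = 6.885345
t_1 = 6.885345: f = 4.775735, f' = 7.004691 → t_2 = 6.885345 - (4.775735)/(7.004691) = 6.203555
t_2 = 6.203555: f = 0.464839, f' = 5.641109 → t_3 = 6.203555 - (0.464839)/(5.641109) = 6.121152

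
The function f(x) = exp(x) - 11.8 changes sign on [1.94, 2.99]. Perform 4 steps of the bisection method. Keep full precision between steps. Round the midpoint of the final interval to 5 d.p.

f(1.940000) = -4.841249, f(2.990000) = 8.085682 (opposite signs)
step 1: m = 2.465000, f(m) = -0.036518 < 0 → root in [2.465000, 2.990000]
step 2: m = 2.727500, f(m) = 3.494603 > 0 → root in [2.465000, 2.727500]
step 3: m = 2.596250, f(m) = 1.613344 > 0 → root in [2.465000, 2.596250]
step 4: m = 2.530625, f(m) = 0.761355 > 0 → root in [2.465000, 2.530625]
Midpoint of [2.465000, 2.530625] = 2.497812

2.49781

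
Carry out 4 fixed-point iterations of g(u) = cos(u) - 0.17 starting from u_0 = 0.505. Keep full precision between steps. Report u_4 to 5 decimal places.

0.61993

u_1 = g(0.505000) = 0.705174
u_2 = g(0.705174) = 0.591498
u_3 = g(0.591498) = 0.660106
u_4 = g(0.660106) = 0.619927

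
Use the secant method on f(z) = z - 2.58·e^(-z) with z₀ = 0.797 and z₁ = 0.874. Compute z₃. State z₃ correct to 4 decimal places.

0.9740

f(z_0) = -0.365752, f(z_1) = -0.202580
z_2 = 0.874000 - (-0.202580)·(0.874000 - 0.797000)/(-0.202580 - (-0.365752)) = 0.969597; f(z_2) = -0.008832
z_3 = 0.969597 - (-0.008832)·(0.969597 - 0.874000)/(-0.008832 - (-0.202580)) = 0.973955; f(z_3) = -0.000220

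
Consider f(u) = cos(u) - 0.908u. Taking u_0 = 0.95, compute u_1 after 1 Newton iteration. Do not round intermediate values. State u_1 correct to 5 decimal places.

f'(u) = -sin(u) - 0.908
u_0 = 0.950000: f = -0.280917, f' = -1.721416 → u_1 = 0.950000 - (-0.280917)/(-1.721416) = 0.786811

0.78681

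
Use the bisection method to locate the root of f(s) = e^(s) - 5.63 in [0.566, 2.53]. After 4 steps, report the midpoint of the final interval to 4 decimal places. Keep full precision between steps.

f(0.566000) = -3.868792, f(2.530000) = 6.923506 (opposite signs)
step 1: m = 1.548000, f(m) = -0.927943 < 0 → root in [1.548000, 2.530000]
step 2: m = 2.039000, f(m) = 2.052922 > 0 → root in [1.548000, 2.039000]
step 3: m = 1.793500, f(m) = 0.380452 > 0 → root in [1.548000, 1.793500]
step 4: m = 1.670750, f(m) = -0.313847 < 0 → root in [1.670750, 1.793500]
Midpoint of [1.670750, 1.793500] = 1.732125

1.7321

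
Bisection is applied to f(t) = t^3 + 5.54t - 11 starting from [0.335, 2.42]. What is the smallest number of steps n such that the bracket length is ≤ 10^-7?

25

Initial width b − a = 2.42 − 0.335 = 2.085000.
After n steps the width is (b−a)/2^n; need (b−a)/2^n ≤ 10^-7.
So n ≥ log₂(2.085000/10^-7) = log₂(20850000.0000) ≈ 24.3135.
Hence n = 25.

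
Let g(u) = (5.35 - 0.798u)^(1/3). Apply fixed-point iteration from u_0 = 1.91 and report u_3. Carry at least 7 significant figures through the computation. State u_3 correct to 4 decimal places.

u_1 = g(1.910000) = 1.564017
u_2 = g(1.564017) = 1.600770
u_3 = g(1.600770) = 1.596945

1.5969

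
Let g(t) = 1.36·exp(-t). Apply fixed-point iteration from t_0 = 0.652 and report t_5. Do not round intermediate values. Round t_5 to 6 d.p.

t_1 = g(0.652000) = 0.708564
t_2 = g(0.708564) = 0.669597
t_3 = g(0.669597) = 0.696204
t_4 = g(0.696204) = 0.677924
t_5 = g(0.677924) = 0.690431

0.690431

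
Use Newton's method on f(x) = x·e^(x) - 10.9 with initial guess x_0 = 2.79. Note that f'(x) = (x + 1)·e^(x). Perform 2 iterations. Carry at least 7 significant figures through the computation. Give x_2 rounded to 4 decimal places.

1.9027

x_0 = 2.790000: f = 34.524045, f' = 61.705065 → x_1 = 2.790000 - (34.524045)/(61.705065) = 2.230499
x_1 = 2.230499: f = 9.853696, f' = 30.058204 → x_2 = 2.230499 - (9.853696)/(30.058204) = 1.902678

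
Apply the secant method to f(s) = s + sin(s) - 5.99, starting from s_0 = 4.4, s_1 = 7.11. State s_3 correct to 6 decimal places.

6.141323

Secant update: s_(k+1) = s_k − f(s_k)·(s_k − s_(k-1))/(f(s_k) − f(s_(k-1))).
f(s_0) = -2.541602, f(s_1) = 1.855778
s_2 = 7.110000 - (1.855778)·(7.110000 - 4.400000)/(1.855778 - (-2.541602)) = 5.966328; f(s_2) = -0.335253
s_3 = 5.966328 - (-0.335253)·(5.966328 - 7.110000)/(-0.335253 - (1.855778)) = 6.141323; f(s_3) = 0.009937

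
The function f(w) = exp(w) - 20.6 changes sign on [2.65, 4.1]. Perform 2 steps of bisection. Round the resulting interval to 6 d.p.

f(2.650000) = -6.445961, f(4.100000) = 39.740288 (opposite signs)
step 1: m = 3.375000, f(m) = 8.624284 > 0 → root in [2.650000, 3.375000]
step 2: m = 3.012500, f(m) = -0.261818 < 0 → root in [3.012500, 3.375000]

[3.012500, 3.375000]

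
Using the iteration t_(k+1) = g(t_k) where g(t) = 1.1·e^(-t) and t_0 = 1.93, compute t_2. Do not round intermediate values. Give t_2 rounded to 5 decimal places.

t_1 = g(1.930000) = 0.159663
t_2 = g(0.159663) = 0.937674

0.93767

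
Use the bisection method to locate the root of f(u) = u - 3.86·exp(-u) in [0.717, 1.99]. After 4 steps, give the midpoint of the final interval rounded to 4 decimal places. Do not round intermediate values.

f(0.717000) = -1.167509, f(1.990000) = 1.462356 (opposite signs)
step 1: m = 1.353500, f(m) = 0.356329 > 0 → root in [0.717000, 1.353500]
step 2: m = 1.035250, f(m) = -0.335581 < 0 → root in [1.035250, 1.353500]
step 3: m = 1.194375, f(m) = 0.025207 > 0 → root in [1.035250, 1.194375]
step 4: m = 1.114812, f(m) = -0.151178 < 0 → root in [1.114812, 1.194375]
Midpoint of [1.114812, 1.194375] = 1.154594

1.1546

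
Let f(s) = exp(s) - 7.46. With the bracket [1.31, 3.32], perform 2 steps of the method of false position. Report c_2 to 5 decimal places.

1.80375

f(1.310000) = -3.753826, f(3.320000) = 20.200351
step 1: c = 1.624984, f(c) = -2.381660 < 0 → new bracket [1.624984, 3.320000]
step 2: c = 1.803753, f(c) = -1.387607 < 0 → new bracket [1.803753, 3.320000]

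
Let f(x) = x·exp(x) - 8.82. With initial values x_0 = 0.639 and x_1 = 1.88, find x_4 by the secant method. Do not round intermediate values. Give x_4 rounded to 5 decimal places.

1.66967

f(x_0) = -7.609360, f(x_1) = 3.500589
x_2 = 1.880000 - (3.500589)·(1.880000 - 0.639000)/(3.500589 - (-7.609360)) = 1.488978; f(x_2) = -2.220008
x_3 = 1.488978 - (-2.220008)·(1.488978 - 1.880000)/(-2.220008 - (3.500589)) = 1.640723; f(x_3) = -0.355675
x_4 = 1.640723 - (-0.355675)·(1.640723 - 1.488978)/(-0.355675 - (-2.220008)) = 1.669673; f(x_4) = 0.046681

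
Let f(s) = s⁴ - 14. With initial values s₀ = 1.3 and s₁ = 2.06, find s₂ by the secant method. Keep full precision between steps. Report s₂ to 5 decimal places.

Secant update: s_(k+1) = s_k − f(s_k)·(s_k − s_(k-1))/(f(s_k) − f(s_(k-1))).
f(s_0) = -11.143900, f(s_1) = 4.008141
s_2 = 2.060000 - (4.008141)·(2.060000 - 1.300000)/(4.008141 - (-11.143900)) = 1.858959; f(s_2) = -2.057950

1.85896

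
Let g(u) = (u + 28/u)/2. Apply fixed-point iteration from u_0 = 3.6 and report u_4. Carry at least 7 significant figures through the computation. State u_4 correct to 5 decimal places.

5.29150

u_1 = g(3.600000) = 5.688889
u_2 = g(5.688889) = 5.305382
u_3 = g(5.305382) = 5.291521
u_4 = g(5.291521) = 5.291503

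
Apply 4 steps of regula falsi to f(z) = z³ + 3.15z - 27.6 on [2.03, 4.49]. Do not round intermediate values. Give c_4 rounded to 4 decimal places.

2.6530

f(2.030000) = -12.840073, f(4.490000) = 77.062349
step 1: c = 2.381343, f(c) = -6.594664 < 0 → new bracket [2.381343, 4.490000]
step 2: c = 2.547568, f(c) = -3.041185 < 0 → new bracket [2.547568, 4.490000]
step 3: c = 2.621314, f(c) = -1.331068 < 0 → new bracket [2.621314, 4.490000]
step 4: c = 2.653043, f(c) = -0.569115 < 0 → new bracket [2.653043, 4.490000]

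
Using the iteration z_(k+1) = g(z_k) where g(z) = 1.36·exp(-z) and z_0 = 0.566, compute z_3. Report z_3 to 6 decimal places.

0.725546

z_1 = g(0.566000) = 0.772197
z_2 = g(0.772197) = 0.628316
z_3 = g(0.628316) = 0.725546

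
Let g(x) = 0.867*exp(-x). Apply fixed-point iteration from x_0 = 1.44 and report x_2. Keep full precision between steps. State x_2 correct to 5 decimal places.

0.70601

x_1 = g(1.440000) = 0.205416
x_2 = g(0.205416) = 0.706005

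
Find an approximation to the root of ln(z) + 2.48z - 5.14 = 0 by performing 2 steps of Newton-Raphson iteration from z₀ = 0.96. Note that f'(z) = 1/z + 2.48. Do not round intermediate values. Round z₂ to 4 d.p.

z_0 = 0.960000: f = -2.800022, f' = 3.521667 → z_1 = 0.960000 - (-2.800022)/(3.521667) = 1.755084
z_1 = 1.755084: f = -0.224874, f' = 3.049773 → z_2 = 1.755084 - (-0.224874)/(3.049773) = 1.828819

1.8288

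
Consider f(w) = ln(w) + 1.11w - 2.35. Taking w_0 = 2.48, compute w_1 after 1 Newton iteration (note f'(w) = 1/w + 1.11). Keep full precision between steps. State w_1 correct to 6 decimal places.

w_0 = 2.480000: f = 1.311059, f' = 1.513226 → w_1 = 2.480000 - (1.311059)/(1.513226) = 1.613600

1.613600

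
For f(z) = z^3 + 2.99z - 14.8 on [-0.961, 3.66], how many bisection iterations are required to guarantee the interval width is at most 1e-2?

Initial width b − a = 3.66 − -0.961 = 4.621000.
After n steps the width is (b−a)/2^n; need (b−a)/2^n ≤ 1e-2.
So n ≥ log₂(4.621000/1e-2) = log₂(462.1000) ≈ 8.8521.
Hence n = 9.

9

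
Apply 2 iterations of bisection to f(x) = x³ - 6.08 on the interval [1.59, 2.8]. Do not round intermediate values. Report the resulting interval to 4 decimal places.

[1.5900, 1.8925]

f(1.590000) = -2.060321, f(2.800000) = 15.872000 (opposite signs)
step 1: m = 2.195000, f(m) = 4.495565 > 0 → root in [1.590000, 2.195000]
step 2: m = 1.892500, f(m) = 0.698095 > 0 → root in [1.590000, 1.892500]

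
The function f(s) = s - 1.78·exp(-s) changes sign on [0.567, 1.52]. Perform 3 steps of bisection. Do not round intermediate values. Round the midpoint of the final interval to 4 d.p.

0.7457

f(0.567000) = -0.442660, f(1.520000) = 1.130693 (opposite signs)
step 1: m = 1.043500, f(m) = 0.416549 > 0 → root in [0.567000, 1.043500]
step 2: m = 0.805250, f(m) = 0.009632 > 0 → root in [0.567000, 0.805250]
step 3: m = 0.686125, f(m) = -0.210147 < 0 → root in [0.686125, 0.805250]
Midpoint of [0.686125, 0.805250] = 0.745687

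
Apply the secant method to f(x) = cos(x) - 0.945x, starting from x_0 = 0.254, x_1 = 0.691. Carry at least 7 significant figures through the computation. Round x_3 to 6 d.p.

0.763872

f(x_0) = 0.727885, f(x_1) = 0.117614
x_2 = 0.691000 - (0.117614)·(0.691000 - 0.254000)/(0.117614 - (0.727885)) = 0.775221; f(x_2) = -0.018317
x_3 = 0.775221 - (-0.018317)·(0.775221 - 0.691000)/(-0.018317 - (0.117614)) = 0.763872; f(x_3) = 0.000304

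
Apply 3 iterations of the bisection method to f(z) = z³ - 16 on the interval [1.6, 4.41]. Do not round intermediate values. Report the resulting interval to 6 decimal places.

f(1.600000) = -11.904000, f(4.410000) = 69.766121 (opposite signs)
step 1: m = 3.005000, f(m) = 11.135225 > 0 → root in [1.600000, 3.005000]
step 2: m = 2.302500, f(m) = -3.793282 < 0 → root in [2.302500, 3.005000]
step 3: m = 2.653750, f(m) = 2.688740 > 0 → root in [2.302500, 2.653750]

[2.302500, 2.653750]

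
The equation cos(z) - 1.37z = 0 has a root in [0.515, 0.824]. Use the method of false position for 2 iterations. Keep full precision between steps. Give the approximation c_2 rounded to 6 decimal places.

0.601558

f(0.515000) = 0.164743, f(0.824000) = -0.449589
step 1: c = 0.597863, f(c) = 0.007468 > 0 → new bracket [0.597863, 0.824000]
step 2: c = 0.601558, f(c) = 0.000321 > 0 → new bracket [0.601558, 0.824000]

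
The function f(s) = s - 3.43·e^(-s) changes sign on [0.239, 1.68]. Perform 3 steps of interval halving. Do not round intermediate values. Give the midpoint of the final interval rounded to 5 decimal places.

f(0.239000) = -2.461833, f(1.680000) = 1.040737 (opposite signs)
step 1: m = 0.959500, f(m) = -0.354479 < 0 → root in [0.959500, 1.680000]
step 2: m = 1.319750, f(m) = 0.403247 > 0 → root in [0.959500, 1.319750]
step 3: m = 1.139625, f(m) = 0.042234 > 0 → root in [0.959500, 1.139625]
Midpoint of [0.959500, 1.139625] = 1.049562

1.04956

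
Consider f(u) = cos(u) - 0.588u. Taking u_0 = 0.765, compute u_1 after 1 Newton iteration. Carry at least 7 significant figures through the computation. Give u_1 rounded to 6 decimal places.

0.977069

f'(u) = -sin(u) - 0.588
u_0 = 0.765000: f = 0.271562, f' = -1.280537 → u_1 = 0.765000 - (0.271562)/(-1.280537) = 0.977069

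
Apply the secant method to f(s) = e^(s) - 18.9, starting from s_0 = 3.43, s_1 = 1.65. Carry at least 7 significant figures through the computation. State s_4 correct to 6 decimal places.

f(s_0) = 11.976643, f(s_1) = -13.693020
s_2 = 1.650000 - (-13.693020)·(1.650000 - 3.430000)/(-13.693020 - (11.976643)) = 2.599509; f(s_2) = -5.442871
s_3 = 2.599509 - (-5.442871)·(2.599509 - 1.650000)/(-5.442871 - (-13.693020)) = 3.225929; f(s_3) = 6.276942
s_4 = 3.225929 - (6.276942)·(3.225929 - 2.599509)/(6.276942 - (-5.442871)) = 2.890428; f(s_4) = -0.898980

2.890428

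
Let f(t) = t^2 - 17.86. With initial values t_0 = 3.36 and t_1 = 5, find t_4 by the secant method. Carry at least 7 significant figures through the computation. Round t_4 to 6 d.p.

Secant update: t_(k+1) = t_k − f(t_k)·(t_k − t_(k-1))/(f(t_k) − f(t_(k-1))).
f(t_0) = -6.570400, f(t_1) = 7.140000
t_2 = 5.000000 - (7.140000)·(5.000000 - 3.360000)/(7.140000 - (-6.570400)) = 4.145933; f(t_2) = -0.671239
t_3 = 4.145933 - (-0.671239)·(4.145933 - 5.000000)/(-0.671239 - (7.140000)) = 4.219325; f(t_3) = -0.057295
t_4 = 4.219325 - (-0.057295)·(4.219325 - 4.145933)/(-0.057295 - (-0.671239)) = 4.226174; f(t_4) = 0.000550

4.226174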